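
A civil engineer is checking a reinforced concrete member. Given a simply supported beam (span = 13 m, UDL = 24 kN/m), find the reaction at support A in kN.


Total load = w * L = 24 * 13 = 312 kN
By symmetry, each reaction R = total / 2 = 312 / 2 = 156.0 kN

156.0 kN


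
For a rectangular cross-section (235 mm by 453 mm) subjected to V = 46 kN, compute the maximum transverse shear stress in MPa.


A = b * h = 235 * 453 = 106455 mm^2
V = 46 kN = 46000.0 N
tau_max = 1.5 * V / A = 1.5 * 46000.0 / 106455
= 0.6482 MPa

0.6482 MPa


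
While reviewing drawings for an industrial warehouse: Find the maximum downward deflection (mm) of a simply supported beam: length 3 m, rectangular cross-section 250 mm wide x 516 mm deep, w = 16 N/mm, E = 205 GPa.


I = 250 * 516^3 / 12 = 2862252000.0 mm^4
L = 3000.0 mm, w = 16 N/mm, E = 205000.0 MPa
delta = 5 * w * L^4 / (384 * E * I)
= 5 * 16 * 3000.0^4 / (384 * 205000.0 * 2862252000.0)
= 0.0288 mm

0.0288 mm


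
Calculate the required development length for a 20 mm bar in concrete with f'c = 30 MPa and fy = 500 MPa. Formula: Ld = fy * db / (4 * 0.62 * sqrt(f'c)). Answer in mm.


Ld = (fy * db) / (4 * 0.62 * sqrt(f'c))
= (500 * 20) / (4 * 0.62 * sqrt(30))
= 10000 / 13.5835
= 736.19 mm

736.19 mm


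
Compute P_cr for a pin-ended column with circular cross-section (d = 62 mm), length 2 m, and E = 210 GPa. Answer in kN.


I = pi * d^4 / 64 = 725331.7 mm^4
L = 2000.0 mm
P_cr = pi^2 * E * I / L^2
= 9.8696 * 210000.0 * 725331.7 / 2000.0^2
= 375833.69 N = 375.8337 kN

375.8337 kN


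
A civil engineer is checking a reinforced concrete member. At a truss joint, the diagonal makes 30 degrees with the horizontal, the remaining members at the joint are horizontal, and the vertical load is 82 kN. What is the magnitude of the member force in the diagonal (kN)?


At the joint, only the diagonal has a vertical component, so vertical equilibrium gives:
F * sin(30) = 82
F = 82 / sin(30)
= 82 / 0.5
= 164.0 kN

164.0 kN


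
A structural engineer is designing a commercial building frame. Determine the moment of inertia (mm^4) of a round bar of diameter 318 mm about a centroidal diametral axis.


r = d / 2 = 318 / 2 = 159.0 mm
I = pi * r^4 / 4 = pi * 159.0^4 / 4
= 501970712.14 mm^4

501970712.14 mm^4


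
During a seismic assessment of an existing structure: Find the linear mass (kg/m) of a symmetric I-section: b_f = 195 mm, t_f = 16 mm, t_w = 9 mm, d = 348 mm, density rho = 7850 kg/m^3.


A_flanges = 2 * 195 * 16 = 6240 mm^2
A_web = (348 - 2 * 16) * 9 = 2844 mm^2
A_total = 6240 + 2844 = 9084 mm^2 = 0.009084 m^2
Weight = rho * A = 7850 * 0.009084 = 71.3094 kg/m

71.3094 kg/m


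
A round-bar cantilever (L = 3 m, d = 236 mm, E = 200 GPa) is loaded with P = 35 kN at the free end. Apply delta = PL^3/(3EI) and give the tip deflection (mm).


I = pi * d^4 / 64 = pi * 236^4 / 64 = 152271249.19 mm^4
L = 3000.0 mm, P = 35000.0 N, E = 200000.0 MPa
delta = P * L^3 / (3 * E * I)
= 35000.0 * 3000.0^3 / (3 * 200000.0 * 152271249.19)
= 10.3434 mm

10.3434 mm


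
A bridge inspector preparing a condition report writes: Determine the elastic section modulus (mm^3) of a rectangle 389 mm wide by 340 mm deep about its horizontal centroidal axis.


S = b * h^2 / 6
= 389 * 340^2 / 6
= 389 * 115600 / 6
= 7494733.33 mm^3

7494733.33 mm^3


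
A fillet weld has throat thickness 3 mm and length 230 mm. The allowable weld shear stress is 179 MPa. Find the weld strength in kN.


Strength = throat * length * allowable stress
= 3 * 230 * 179 N
= 123510 N
= 123.51 kN

123.51 kN


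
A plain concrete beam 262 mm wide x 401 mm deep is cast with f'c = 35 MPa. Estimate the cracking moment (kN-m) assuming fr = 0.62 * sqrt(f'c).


fr = 0.62 * sqrt(35) = 0.62 * 5.9161 = 3.668 MPa
I = 262 * 401^3 / 12 = 1407839555.17 mm^4
y_t = 200.5 mm
M_cr = fr * I / y_t = 3.668 * 1407839555.17 / 200.5 N-mm
= 25.7552 kN-m

25.7552 kN-m


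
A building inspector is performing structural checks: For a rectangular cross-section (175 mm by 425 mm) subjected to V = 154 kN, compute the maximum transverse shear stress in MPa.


A = b * h = 175 * 425 = 74375 mm^2
V = 154 kN = 154000.0 N
tau_max = 1.5 * V / A = 1.5 * 154000.0 / 74375
= 3.1059 MPa

3.1059 MPa


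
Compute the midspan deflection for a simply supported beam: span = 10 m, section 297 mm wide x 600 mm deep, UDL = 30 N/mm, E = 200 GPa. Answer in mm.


I = 297 * 600^3 / 12 = 5346000000.0 mm^4
L = 10000.0 mm, w = 30 N/mm, E = 200000.0 MPa
delta = 5 * w * L^4 / (384 * E * I)
= 5 * 30 * 10000.0^4 / (384 * 200000.0 * 5346000000.0)
= 3.6534 mm

3.6534 mm


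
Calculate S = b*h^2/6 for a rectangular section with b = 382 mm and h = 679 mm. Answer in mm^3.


S = b * h^2 / 6
= 382 * 679^2 / 6
= 382 * 461041 / 6
= 29352943.67 mm^3

29352943.67 mm^3


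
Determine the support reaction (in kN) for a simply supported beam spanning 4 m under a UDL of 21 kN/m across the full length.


Total load = w * L = 21 * 4 = 84 kN
By symmetry, each reaction R = total / 2 = 84 / 2 = 42.0 kN

42.0 kN


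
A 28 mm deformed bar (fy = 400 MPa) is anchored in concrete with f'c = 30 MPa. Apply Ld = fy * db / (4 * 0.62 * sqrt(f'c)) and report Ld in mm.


Ld = (fy * db) / (4 * 0.62 * sqrt(f'c))
= (400 * 28) / (4 * 0.62 * sqrt(30))
= 11200 / 13.5835
= 824.53 mm

824.53 mm


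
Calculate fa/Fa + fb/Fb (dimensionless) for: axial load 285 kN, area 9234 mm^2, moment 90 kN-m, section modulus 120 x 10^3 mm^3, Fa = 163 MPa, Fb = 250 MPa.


f_a = P / A = 285000.0 / 9234 = 30.8642 MPa
f_b = M / S = 90000000.0 / 120000.0 = 750.0 MPa
Ratio = f_a / Fa + f_b / Fb
= 30.8642 / 163 + 750.0 / 250
= 3.1894 (dimensionless)

3.1894 (dimensionless)


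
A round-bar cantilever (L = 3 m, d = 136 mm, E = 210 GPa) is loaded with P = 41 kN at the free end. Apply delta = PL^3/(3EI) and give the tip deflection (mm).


I = pi * d^4 / 64 = pi * 136^4 / 64 = 16792893.44 mm^4
L = 3000.0 mm, P = 41000.0 N, E = 210000.0 MPa
delta = P * L^3 / (3 * E * I)
= 41000.0 * 3000.0^3 / (3 * 210000.0 * 16792893.44)
= 104.6361 mm

104.6361 mm


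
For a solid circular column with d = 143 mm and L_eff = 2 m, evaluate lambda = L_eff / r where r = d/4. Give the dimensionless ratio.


Radius of gyration r = d / 4 = 143 / 4 = 35.75 mm
L_eff = 2000.0 mm
Slenderness ratio = L / r = 2000.0 / 35.75 = 55.94 (dimensionless)

55.94 (dimensionless)


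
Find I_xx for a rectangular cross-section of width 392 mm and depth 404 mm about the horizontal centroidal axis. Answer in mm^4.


I = b * h^3 / 12
= 392 * 404^3 / 12
= 392 * 65939264 / 12
= 2154015957.33 mm^4

2154015957.33 mm^4


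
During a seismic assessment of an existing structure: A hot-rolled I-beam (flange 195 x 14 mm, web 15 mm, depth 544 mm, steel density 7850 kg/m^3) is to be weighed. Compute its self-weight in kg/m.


A_flanges = 2 * 195 * 14 = 5460 mm^2
A_web = (544 - 2 * 14) * 15 = 7740 mm^2
A_total = 5460 + 7740 = 13200 mm^2 = 0.013200 m^2
Weight = rho * A = 7850 * 0.013200 = 103.62 kg/m

103.62 kg/m


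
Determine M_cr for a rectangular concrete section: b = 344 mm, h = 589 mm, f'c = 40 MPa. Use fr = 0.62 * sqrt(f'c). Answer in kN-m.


fr = 0.62 * sqrt(40) = 0.62 * 6.3246 = 3.9212 MPa
I = 344 * 589^3 / 12 = 5857645444.67 mm^4
y_t = 294.5 mm
M_cr = fr * I / y_t = 3.9212 * 5857645444.67 / 294.5 N-mm
= 77.9937 kN-m

77.9937 kN-m


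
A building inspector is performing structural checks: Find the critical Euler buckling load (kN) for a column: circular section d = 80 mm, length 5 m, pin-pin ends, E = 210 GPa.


I = pi * d^4 / 64 = 2010619.3 mm^4
L = 5000.0 mm
P_cr = pi^2 * E * I / L^2
= 9.8696 * 210000.0 * 2010619.3 / 5000.0^2
= 166689.74 N = 166.6897 kN

166.6897 kN


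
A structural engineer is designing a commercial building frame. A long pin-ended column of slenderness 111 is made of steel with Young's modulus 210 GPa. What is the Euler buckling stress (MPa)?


sigma_cr = pi^2 * E / lambda^2
= 9.8696 * 210000.0 / 111^2
= 9.8696 * 210000.0 / 12321
= 168.2182 MPa

168.2182 MPa


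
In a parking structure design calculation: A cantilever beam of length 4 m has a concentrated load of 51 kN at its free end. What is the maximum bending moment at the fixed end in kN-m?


For a cantilever with a point load at the free end:
M_max = P * L = 51 * 4 = 204 kN-m

204 kN-m


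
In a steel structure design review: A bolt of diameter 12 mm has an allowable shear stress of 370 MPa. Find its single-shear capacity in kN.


A = pi * d^2 / 4 = pi * 12^2 / 4 = 113.0973 mm^2
V = f_v * A / 1000 = 370 * 113.0973 / 1000
= 41.846 kN

41.846 kN


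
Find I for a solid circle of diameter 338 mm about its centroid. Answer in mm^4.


r = d / 2 = 338 / 2 = 169.0 mm
I = pi * r^4 / 4 = pi * 169.0^4 / 4
= 640673410.1 mm^4

640673410.1 mm^4


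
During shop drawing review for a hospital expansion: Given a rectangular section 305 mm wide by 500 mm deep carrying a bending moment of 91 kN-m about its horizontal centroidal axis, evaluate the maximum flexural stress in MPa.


I = b * h^3 / 12 = 305 * 500^3 / 12 = 3177083333.33 mm^4
y = h / 2 = 500 / 2 = 250.0 mm
M = 91 kN-m = 91000000.0 N-mm
sigma = M * y / I = 91000000.0 * 250.0 / 3177083333.33
= 7.16 MPa

7.16 MPa


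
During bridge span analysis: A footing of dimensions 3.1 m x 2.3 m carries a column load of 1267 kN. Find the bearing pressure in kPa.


A = 3.1 * 2.3 = 7.13 m^2
q = P / A = 1267 / 7.13
= 177.6999 kPa

177.6999 kPa


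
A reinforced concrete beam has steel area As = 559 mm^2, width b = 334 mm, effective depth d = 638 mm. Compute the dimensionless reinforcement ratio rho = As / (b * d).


rho = As / (b * d)
= 559 / (334 * 638)
= 559 / 213092
= 0.002623 (dimensionless)

0.002623 (dimensionless)


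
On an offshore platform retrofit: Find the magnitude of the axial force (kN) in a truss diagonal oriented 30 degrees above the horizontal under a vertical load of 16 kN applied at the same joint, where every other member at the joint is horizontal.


At the joint, only the diagonal has a vertical component, so vertical equilibrium gives:
F * sin(30) = 16
F = 16 / sin(30)
= 16 / 0.5
= 32.0 kN

32.0 kN


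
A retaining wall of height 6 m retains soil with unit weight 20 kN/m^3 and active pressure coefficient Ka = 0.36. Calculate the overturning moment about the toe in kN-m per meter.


Pa = 0.5 * Ka * gamma * H^2
= 0.5 * 0.36 * 20 * 6^2
= 129.6 kN/m
Arm = H / 3 = 6 / 3 = 2.0 m
Mo = Pa * arm = Pa * H / 3 = 129.6 * 6 / 3 = 259.2 kN-m/m

259.2 kN-m/m


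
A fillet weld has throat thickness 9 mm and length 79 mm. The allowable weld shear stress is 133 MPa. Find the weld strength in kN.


Strength = throat * length * allowable stress
= 9 * 79 * 133 N
= 94563 N
= 94.56 kN

94.56 kN


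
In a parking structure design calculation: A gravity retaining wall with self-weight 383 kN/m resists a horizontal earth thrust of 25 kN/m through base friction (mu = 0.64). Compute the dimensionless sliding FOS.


Resisting force = mu * W = 0.64 * 383 = 245.12 kN/m
FOS = Resisting / Driving = 245.12 / 25
= 9.8048 (dimensionless)

9.8048 (dimensionless)


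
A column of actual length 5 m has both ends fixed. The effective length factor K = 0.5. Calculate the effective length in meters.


L_eff = K * L
= 0.5 * 5
= 2.5 m

2.5 m


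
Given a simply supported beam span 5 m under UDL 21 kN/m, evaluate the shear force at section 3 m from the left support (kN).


R_A = w * L / 2 = 21 * 5 / 2 = 52.5 kN
V(x) = R_A - w * x = 52.5 - 21 * 3
= -10.5 kN

-10.5 kN


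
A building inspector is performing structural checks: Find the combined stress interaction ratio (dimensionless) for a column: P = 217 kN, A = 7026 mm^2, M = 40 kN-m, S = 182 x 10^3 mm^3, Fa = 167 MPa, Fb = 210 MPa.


f_a = P / A = 217000.0 / 7026 = 30.8853 MPa
f_b = M / S = 40000000.0 / 182000.0 = 219.7802 MPa
Ratio = f_a / Fa + f_b / Fb
= 30.8853 / 167 + 219.7802 / 210
= 1.2315 (dimensionless)

1.2315 (dimensionless)


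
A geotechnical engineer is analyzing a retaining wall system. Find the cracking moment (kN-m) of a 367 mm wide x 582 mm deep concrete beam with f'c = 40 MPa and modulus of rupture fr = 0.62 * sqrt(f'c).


fr = 0.62 * sqrt(40) = 0.62 * 6.3246 = 3.9212 MPa
I = 367 * 582^3 / 12 = 6029117838.0 mm^4
y_t = 291.0 mm
M_cr = fr * I / y_t = 3.9212 * 6029117838.0 / 291.0 N-mm
= 81.2423 kN-m

81.2423 kN-m


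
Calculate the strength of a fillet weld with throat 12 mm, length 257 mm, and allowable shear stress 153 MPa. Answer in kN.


Strength = throat * length * allowable stress
= 12 * 257 * 153 N
= 471852 N
= 471.85 kN

471.85 kN


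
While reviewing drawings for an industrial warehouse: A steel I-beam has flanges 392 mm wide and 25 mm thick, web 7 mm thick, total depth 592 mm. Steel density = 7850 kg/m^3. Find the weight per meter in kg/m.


A_flanges = 2 * 392 * 25 = 19600 mm^2
A_web = (592 - 2 * 25) * 7 = 3794 mm^2
A_total = 19600 + 3794 = 23394 mm^2 = 0.023394 m^2
Weight = rho * A = 7850 * 0.023394 = 183.6429 kg/m

183.6429 kg/m


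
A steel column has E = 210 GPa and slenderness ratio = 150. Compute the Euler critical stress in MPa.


sigma_cr = pi^2 * E / lambda^2
= 9.8696 * 210000.0 / 150^2
= 9.8696 * 210000.0 / 22500
= 92.1163 MPa

92.1163 MPa


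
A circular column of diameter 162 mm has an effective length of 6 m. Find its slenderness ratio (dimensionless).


Radius of gyration r = d / 4 = 162 / 4 = 40.5 mm
L_eff = 6000.0 mm
Slenderness ratio = L / r = 6000.0 / 40.5 = 148.15 (dimensionless)

148.15 (dimensionless)


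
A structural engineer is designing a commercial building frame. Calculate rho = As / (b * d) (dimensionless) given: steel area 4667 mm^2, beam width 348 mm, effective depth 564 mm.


rho = As / (b * d)
= 4667 / (348 * 564)
= 4667 / 196272
= 0.023778 (dimensionless)

0.023778 (dimensionless)


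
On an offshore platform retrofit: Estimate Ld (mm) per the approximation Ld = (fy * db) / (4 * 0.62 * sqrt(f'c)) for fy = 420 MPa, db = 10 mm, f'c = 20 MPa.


Ld = (fy * db) / (4 * 0.62 * sqrt(f'c))
= (420 * 10) / (4 * 0.62 * sqrt(20))
= 4200 / 11.0909
= 378.69 mm

378.69 mm


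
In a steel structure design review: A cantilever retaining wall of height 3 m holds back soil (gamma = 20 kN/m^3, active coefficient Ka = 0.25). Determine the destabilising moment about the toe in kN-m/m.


Pa = 0.5 * Ka * gamma * H^2
= 0.5 * 0.25 * 20 * 3^2
= 22.5 kN/m
Arm = H / 3 = 3 / 3 = 1.0 m
Mo = Pa * arm = Pa * H / 3 = 22.5 * 3 / 3 = 22.5 kN-m/m

22.5 kN-m/m


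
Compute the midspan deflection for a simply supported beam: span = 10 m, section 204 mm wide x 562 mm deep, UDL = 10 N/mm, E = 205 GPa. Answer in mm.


I = 204 * 562^3 / 12 = 3017573576.0 mm^4
L = 10000.0 mm, w = 10 N/mm, E = 205000.0 MPa
delta = 5 * w * L^4 / (384 * E * I)
= 5 * 10 * 10000.0^4 / (384 * 205000.0 * 3017573576.0)
= 2.1049 mm

2.1049 mm


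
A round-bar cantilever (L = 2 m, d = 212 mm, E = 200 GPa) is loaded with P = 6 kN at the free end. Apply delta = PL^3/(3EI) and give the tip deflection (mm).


I = pi * d^4 / 64 = pi * 212^4 / 64 = 99154708.57 mm^4
L = 2000.0 mm, P = 6000.0 N, E = 200000.0 MPa
delta = P * L^3 / (3 * E * I)
= 6000.0 * 2000.0^3 / (3 * 200000.0 * 99154708.57)
= 0.8068 mm

0.8068 mm


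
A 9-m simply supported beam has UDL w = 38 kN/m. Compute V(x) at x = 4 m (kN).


R_A = w * L / 2 = 38 * 9 / 2 = 171.0 kN
V(x) = R_A - w * x = 171.0 - 38 * 4
= 19.0 kN

19.0 kN


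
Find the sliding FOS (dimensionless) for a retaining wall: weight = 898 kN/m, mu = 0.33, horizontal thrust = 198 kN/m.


Resisting force = mu * W = 0.33 * 898 = 296.34 kN/m
FOS = Resisting / Driving = 296.34 / 198
= 1.4967 (dimensionless)

1.4967 (dimensionless)


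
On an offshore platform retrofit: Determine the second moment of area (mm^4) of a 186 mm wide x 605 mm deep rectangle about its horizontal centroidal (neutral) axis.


I = b * h^3 / 12
= 186 * 605^3 / 12
= 186 * 221445125 / 12
= 3432399437.5 mm^4

3432399437.5 mm^4


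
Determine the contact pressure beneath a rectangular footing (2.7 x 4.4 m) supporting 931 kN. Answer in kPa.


A = 2.7 * 4.4 = 11.88 m^2
q = P / A = 931 / 11.88
= 78.367 kPa

78.367 kPa


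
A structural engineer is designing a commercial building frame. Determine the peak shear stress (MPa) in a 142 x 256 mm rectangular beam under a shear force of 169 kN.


A = b * h = 142 * 256 = 36352 mm^2
V = 169 kN = 169000.0 N
tau_max = 1.5 * V / A = 1.5 * 169000.0 / 36352
= 6.9735 MPa

6.9735 MPa


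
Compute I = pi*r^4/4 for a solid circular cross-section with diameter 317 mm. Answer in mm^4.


r = d / 2 = 317 / 2 = 158.5 mm
I = pi * r^4 / 4 = pi * 158.5^4 / 4
= 495686336.22 mm^4

495686336.22 mm^4


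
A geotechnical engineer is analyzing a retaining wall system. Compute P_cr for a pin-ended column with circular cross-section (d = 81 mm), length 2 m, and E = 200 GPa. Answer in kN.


I = pi * d^4 / 64 = 2113050.98 mm^4
L = 2000.0 mm
P_cr = pi^2 * E * I / L^2
= 9.8696 * 200000.0 * 2113050.98 / 2000.0^2
= 1042748.86 N = 1042.7489 kN

1042.7489 kN


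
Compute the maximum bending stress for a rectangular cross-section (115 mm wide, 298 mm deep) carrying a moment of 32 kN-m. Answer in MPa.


I = b * h^3 / 12 = 115 * 298^3 / 12 = 253609423.33 mm^4
y = h / 2 = 298 / 2 = 149.0 mm
M = 32 kN-m = 32000000.0 N-mm
sigma = M * y / I = 32000000.0 * 149.0 / 253609423.33
= 18.8 MPa

18.8 MPa


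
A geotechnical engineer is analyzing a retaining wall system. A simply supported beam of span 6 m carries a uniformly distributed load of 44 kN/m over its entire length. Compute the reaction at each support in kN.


Total load = w * L = 44 * 6 = 264 kN
By symmetry, each reaction R = total / 2 = 264 / 2 = 132.0 kN

132.0 kN


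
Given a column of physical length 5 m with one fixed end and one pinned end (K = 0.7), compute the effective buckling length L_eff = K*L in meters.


L_eff = K * L
= 0.7 * 5
= 3.5 m

3.5 m


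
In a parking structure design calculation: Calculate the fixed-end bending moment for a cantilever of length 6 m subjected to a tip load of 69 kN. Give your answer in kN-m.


For a cantilever with a point load at the free end:
M_max = P * L = 69 * 6 = 414 kN-m

414 kN-m


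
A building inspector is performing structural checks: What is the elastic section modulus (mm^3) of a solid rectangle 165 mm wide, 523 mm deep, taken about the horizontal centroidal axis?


S = b * h^2 / 6
= 165 * 523^2 / 6
= 165 * 273529 / 6
= 7522047.5 mm^3

7522047.5 mm^3


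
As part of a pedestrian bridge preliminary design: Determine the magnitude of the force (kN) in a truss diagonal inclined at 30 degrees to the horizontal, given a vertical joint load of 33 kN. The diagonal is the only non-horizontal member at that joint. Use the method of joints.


At the joint, only the diagonal has a vertical component, so vertical equilibrium gives:
F * sin(30) = 33
F = 33 / sin(30)
= 33 / 0.5
= 66.0 kN

66.0 kN


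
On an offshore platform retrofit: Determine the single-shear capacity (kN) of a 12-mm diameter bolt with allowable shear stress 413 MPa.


A = pi * d^2 / 4 = pi * 12^2 / 4 = 113.0973 mm^2
V = f_v * A / 1000 = 413 * 113.0973 / 1000
= 46.7092 kN

46.7092 kN


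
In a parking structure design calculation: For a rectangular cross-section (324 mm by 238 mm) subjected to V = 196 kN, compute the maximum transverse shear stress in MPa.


A = b * h = 324 * 238 = 77112 mm^2
V = 196 kN = 196000.0 N
tau_max = 1.5 * V / A = 1.5 * 196000.0 / 77112
= 3.8126 MPa

3.8126 MPa


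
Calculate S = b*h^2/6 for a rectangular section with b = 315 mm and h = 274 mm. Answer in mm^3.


S = b * h^2 / 6
= 315 * 274^2 / 6
= 315 * 75076 / 6
= 3941490.0 mm^3

3941490.0 mm^3


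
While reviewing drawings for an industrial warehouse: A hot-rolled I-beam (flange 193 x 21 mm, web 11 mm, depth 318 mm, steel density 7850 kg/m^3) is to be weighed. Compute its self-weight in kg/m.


A_flanges = 2 * 193 * 21 = 8106 mm^2
A_web = (318 - 2 * 21) * 11 = 3036 mm^2
A_total = 8106 + 3036 = 11142 mm^2 = 0.011142 m^2
Weight = rho * A = 7850 * 0.011142 = 87.4647 kg/m

87.4647 kg/m


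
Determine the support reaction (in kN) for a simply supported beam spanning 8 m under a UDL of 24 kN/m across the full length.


Total load = w * L = 24 * 8 = 192 kN
By symmetry, each reaction R = total / 2 = 192 / 2 = 96.0 kN

96.0 kN


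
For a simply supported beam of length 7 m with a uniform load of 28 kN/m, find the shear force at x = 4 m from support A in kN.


R_A = w * L / 2 = 28 * 7 / 2 = 98.0 kN
V(x) = R_A - w * x = 98.0 - 28 * 4
= -14.0 kN

-14.0 kN


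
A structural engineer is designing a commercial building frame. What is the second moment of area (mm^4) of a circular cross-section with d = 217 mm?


r = d / 2 = 217 / 2 = 108.5 mm
I = pi * r^4 / 4 = pi * 108.5^4 / 4
= 108845087.82 mm^4

108845087.82 mm^4


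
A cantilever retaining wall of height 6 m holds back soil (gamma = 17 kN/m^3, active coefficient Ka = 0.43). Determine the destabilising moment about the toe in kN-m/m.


Pa = 0.5 * Ka * gamma * H^2
= 0.5 * 0.43 * 17 * 6^2
= 131.58 kN/m
Arm = H / 3 = 6 / 3 = 2.0 m
Mo = Pa * arm = Pa * H / 3 = 131.58 * 6 / 3 = 263.16 kN-m/m

263.16 kN-m/m


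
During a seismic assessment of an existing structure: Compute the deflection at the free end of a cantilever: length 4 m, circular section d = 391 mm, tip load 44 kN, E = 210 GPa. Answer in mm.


I = pi * d^4 / 64 = pi * 391^4 / 64 = 1147299827.52 mm^4
L = 4000.0 mm, P = 44000.0 N, E = 210000.0 MPa
delta = P * L^3 / (3 * E * I)
= 44000.0 * 4000.0^3 / (3 * 210000.0 * 1147299827.52)
= 3.896 mm

3.896 mm


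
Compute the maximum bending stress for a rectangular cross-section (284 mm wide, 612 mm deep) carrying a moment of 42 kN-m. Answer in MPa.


I = b * h^3 / 12 = 284 * 612^3 / 12 = 5424895296.0 mm^4
y = h / 2 = 612 / 2 = 306.0 mm
M = 42 kN-m = 42000000.0 N-mm
sigma = M * y / I = 42000000.0 * 306.0 / 5424895296.0
= 2.37 MPa

2.37 MPa


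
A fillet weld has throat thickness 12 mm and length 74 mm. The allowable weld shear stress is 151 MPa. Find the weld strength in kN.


Strength = throat * length * allowable stress
= 12 * 74 * 151 N
= 134088 N
= 134.09 kN

134.09 kN


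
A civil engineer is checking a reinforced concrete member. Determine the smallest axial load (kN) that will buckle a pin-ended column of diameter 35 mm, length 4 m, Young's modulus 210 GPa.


I = pi * d^4 / 64 = 73661.76 mm^4
L = 4000.0 mm
P_cr = pi^2 * E * I / L^2
= 9.8696 * 210000.0 * 73661.76 / 4000.0^2
= 9542.04 N = 9.542 kN

9.542 kN


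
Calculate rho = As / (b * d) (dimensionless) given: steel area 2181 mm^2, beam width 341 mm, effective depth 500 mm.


rho = As / (b * d)
= 2181 / (341 * 500)
= 2181 / 170500
= 0.012792 (dimensionless)

0.012792 (dimensionless)


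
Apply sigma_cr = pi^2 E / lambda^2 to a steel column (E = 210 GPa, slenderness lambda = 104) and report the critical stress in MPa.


sigma_cr = pi^2 * E / lambda^2
= 9.8696 * 210000.0 / 104^2
= 9.8696 * 210000.0 / 10816
= 191.6251 MPa

191.6251 MPa


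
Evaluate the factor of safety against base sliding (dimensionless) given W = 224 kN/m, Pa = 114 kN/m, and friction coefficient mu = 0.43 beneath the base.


Resisting force = mu * W = 0.43 * 224 = 96.32 kN/m
FOS = Resisting / Driving = 96.32 / 114
= 0.8449 (dimensionless)

0.8449 (dimensionless)


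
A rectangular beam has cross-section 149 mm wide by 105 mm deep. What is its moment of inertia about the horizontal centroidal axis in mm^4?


I = b * h^3 / 12
= 149 * 105^3 / 12
= 149 * 1157625 / 12
= 14373843.75 mm^4

14373843.75 mm^4


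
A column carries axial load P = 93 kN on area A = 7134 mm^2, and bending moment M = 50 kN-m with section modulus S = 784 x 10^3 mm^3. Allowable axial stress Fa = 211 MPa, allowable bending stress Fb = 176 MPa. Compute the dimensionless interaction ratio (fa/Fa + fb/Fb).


f_a = P / A = 93000.0 / 7134 = 13.0362 MPa
f_b = M / S = 50000000.0 / 784000.0 = 63.7755 MPa
Ratio = f_a / Fa + f_b / Fb
= 13.0362 / 211 + 63.7755 / 176
= 0.4241 (dimensionless)

0.4241 (dimensionless)


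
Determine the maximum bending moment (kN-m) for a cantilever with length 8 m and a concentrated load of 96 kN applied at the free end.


For a cantilever with a point load at the free end:
M_max = P * L = 96 * 8 = 768 kN-m

768 kN-m


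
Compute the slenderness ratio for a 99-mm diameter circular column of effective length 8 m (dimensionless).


Radius of gyration r = d / 4 = 99 / 4 = 24.75 mm
L_eff = 8000.0 mm
Slenderness ratio = L / r = 8000.0 / 24.75 = 323.23 (dimensionless)

323.23 (dimensionless)


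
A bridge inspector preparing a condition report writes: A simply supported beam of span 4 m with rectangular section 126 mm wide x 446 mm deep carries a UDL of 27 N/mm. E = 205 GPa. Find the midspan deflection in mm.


I = 126 * 446^3 / 12 = 931523628.0 mm^4
L = 4000.0 mm, w = 27 N/mm, E = 205000.0 MPa
delta = 5 * w * L^4 / (384 * E * I)
= 5 * 27 * 4000.0^4 / (384 * 205000.0 * 931523628.0)
= 0.4713 mm

0.4713 mm


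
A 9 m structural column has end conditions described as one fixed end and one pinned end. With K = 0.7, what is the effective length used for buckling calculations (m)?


L_eff = K * L
= 0.7 * 9
= 6.3 m

6.3 m


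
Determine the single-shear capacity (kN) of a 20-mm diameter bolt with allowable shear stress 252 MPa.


A = pi * d^2 / 4 = pi * 20^2 / 4 = 314.1593 mm^2
V = f_v * A / 1000 = 252 * 314.1593 / 1000
= 79.1681 kN

79.1681 kN


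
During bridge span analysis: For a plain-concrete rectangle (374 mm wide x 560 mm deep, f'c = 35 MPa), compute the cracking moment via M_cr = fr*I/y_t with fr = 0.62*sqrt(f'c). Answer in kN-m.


fr = 0.62 * sqrt(35) = 0.62 * 5.9161 = 3.668 MPa
I = 374 * 560^3 / 12 = 5473365333.33 mm^4
y_t = 280.0 mm
M_cr = fr * I / y_t = 3.668 * 5473365333.33 / 280.0 N-mm
= 71.7005 kN-m

71.7005 kN-m


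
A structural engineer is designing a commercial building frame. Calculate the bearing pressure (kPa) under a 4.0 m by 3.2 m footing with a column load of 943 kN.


A = 4.0 * 3.2 = 12.8 m^2
q = P / A = 943 / 12.8
= 73.6719 kPa

73.6719 kPa


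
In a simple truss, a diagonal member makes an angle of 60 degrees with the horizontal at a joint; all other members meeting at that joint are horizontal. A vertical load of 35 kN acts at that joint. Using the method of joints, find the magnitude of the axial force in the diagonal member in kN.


At the joint, only the diagonal has a vertical component, so vertical equilibrium gives:
F * sin(60) = 35
F = 35 / sin(60)
= 35 / 0.866025
= 40.41 kN

40.41 kN


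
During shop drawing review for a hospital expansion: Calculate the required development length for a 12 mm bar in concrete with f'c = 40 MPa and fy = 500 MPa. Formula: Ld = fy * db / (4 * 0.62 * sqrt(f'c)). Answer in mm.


Ld = (fy * db) / (4 * 0.62 * sqrt(f'c))
= (500 * 12) / (4 * 0.62 * sqrt(40))
= 6000 / 15.6849
= 382.53 mm

382.53 mm


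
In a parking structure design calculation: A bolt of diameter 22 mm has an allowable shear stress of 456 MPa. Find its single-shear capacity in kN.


A = pi * d^2 / 4 = pi * 22^2 / 4 = 380.1327 mm^2
V = f_v * A / 1000 = 456 * 380.1327 / 1000
= 173.3405 kN

173.3405 kN


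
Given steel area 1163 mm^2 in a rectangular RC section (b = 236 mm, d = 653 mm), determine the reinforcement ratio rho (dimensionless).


rho = As / (b * d)
= 1163 / (236 * 653)
= 1163 / 154108
= 0.007547 (dimensionless)

0.007547 (dimensionless)


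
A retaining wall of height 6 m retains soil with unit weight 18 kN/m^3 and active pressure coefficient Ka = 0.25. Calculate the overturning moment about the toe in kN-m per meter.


Pa = 0.5 * Ka * gamma * H^2
= 0.5 * 0.25 * 18 * 6^2
= 81.0 kN/m
Arm = H / 3 = 6 / 3 = 2.0 m
Mo = Pa * arm = Pa * H / 3 = 81.0 * 6 / 3 = 162.0 kN-m/m

162.0 kN-m/m


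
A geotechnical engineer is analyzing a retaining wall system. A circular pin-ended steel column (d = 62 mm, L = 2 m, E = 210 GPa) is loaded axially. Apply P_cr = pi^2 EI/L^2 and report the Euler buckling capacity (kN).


I = pi * d^4 / 64 = 725331.7 mm^4
L = 2000.0 mm
P_cr = pi^2 * E * I / L^2
= 9.8696 * 210000.0 * 725331.7 / 2000.0^2
= 375833.69 N = 375.8337 kN

375.8337 kN


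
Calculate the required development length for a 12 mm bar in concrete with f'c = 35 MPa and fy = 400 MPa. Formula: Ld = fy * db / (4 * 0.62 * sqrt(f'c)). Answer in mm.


Ld = (fy * db) / (4 * 0.62 * sqrt(f'c))
= (400 * 12) / (4 * 0.62 * sqrt(35))
= 4800 / 14.6719
= 327.16 mm

327.16 mm


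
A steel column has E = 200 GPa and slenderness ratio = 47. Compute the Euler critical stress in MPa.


sigma_cr = pi^2 * E / lambda^2
= 9.8696 * 200000.0 / 47^2
= 9.8696 * 200000.0 / 2209
= 893.5812 MPa

893.5812 MPa


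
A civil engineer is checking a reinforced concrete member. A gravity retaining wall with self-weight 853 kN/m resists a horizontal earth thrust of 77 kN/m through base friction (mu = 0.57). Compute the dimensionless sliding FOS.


Resisting force = mu * W = 0.57 * 853 = 486.21 kN/m
FOS = Resisting / Driving = 486.21 / 77
= 6.3144 (dimensionless)

6.3144 (dimensionless)


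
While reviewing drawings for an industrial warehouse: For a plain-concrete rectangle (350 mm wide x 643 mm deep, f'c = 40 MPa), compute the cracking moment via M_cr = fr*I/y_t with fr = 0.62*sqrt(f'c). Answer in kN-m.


fr = 0.62 * sqrt(40) = 0.62 * 6.3246 = 3.9212 MPa
I = 350 * 643^3 / 12 = 7753891454.17 mm^4
y_t = 321.5 mm
M_cr = fr * I / y_t = 3.9212 * 7753891454.17 / 321.5 N-mm
= 94.5715 kN-m

94.5715 kN-m


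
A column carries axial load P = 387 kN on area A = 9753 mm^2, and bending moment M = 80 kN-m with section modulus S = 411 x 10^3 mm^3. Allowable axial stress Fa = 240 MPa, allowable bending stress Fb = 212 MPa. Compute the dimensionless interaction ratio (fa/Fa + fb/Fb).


f_a = P / A = 387000.0 / 9753 = 39.6801 MPa
f_b = M / S = 80000000.0 / 411000.0 = 194.6472 MPa
Ratio = f_a / Fa + f_b / Fb
= 39.6801 / 240 + 194.6472 / 212
= 1.0835 (dimensionless)

1.0835 (dimensionless)


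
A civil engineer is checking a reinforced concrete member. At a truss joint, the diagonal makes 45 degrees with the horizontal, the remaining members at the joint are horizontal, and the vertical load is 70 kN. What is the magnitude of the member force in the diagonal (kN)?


At the joint, only the diagonal has a vertical component, so vertical equilibrium gives:
F * sin(45) = 70
F = 70 / sin(45)
= 70 / 0.707107
= 98.99 kN

98.99 kN


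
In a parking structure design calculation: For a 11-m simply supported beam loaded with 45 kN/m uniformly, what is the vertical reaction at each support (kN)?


Total load = w * L = 45 * 11 = 495 kN
By symmetry, each reaction R = total / 2 = 495 / 2 = 247.5 kN

247.5 kN


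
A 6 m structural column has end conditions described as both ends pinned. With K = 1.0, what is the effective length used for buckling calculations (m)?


L_eff = K * L
= 1.0 * 6
= 6.0 m

6.0 m


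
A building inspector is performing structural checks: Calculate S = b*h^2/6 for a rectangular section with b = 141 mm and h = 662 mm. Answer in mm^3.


S = b * h^2 / 6
= 141 * 662^2 / 6
= 141 * 438244 / 6
= 10298734.0 mm^3

10298734.0 mm^3


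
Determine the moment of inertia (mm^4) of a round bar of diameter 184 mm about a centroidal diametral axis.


r = d / 2 = 184 / 2 = 92.0 mm
I = pi * r^4 / 4 = pi * 92.0^4 / 4
= 56265371.51 mm^4

56265371.51 mm^4


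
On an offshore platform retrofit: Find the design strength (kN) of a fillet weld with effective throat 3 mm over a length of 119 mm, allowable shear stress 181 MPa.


Strength = throat * length * allowable stress
= 3 * 119 * 181 N
= 64617 N
= 64.62 kN

64.62 kN


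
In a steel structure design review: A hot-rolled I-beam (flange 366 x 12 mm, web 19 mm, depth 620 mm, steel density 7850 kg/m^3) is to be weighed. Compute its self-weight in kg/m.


A_flanges = 2 * 366 * 12 = 8784 mm^2
A_web = (620 - 2 * 12) * 19 = 11324 mm^2
A_total = 8784 + 11324 = 20108 mm^2 = 0.020108 m^2
Weight = rho * A = 7850 * 0.020108 = 157.8478 kg/m

157.8478 kg/m


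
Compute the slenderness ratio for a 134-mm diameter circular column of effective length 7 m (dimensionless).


Radius of gyration r = d / 4 = 134 / 4 = 33.5 mm
L_eff = 7000.0 mm
Slenderness ratio = L / r = 7000.0 / 33.5 = 208.96 (dimensionless)

208.96 (dimensionless)


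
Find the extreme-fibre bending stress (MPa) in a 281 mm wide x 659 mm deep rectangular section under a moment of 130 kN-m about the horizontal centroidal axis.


I = b * h^3 / 12 = 281 * 659^3 / 12 = 6701643441.58 mm^4
y = h / 2 = 659 / 2 = 329.5 mm
M = 130 kN-m = 130000000.0 N-mm
sigma = M * y / I = 130000000.0 * 329.5 / 6701643441.58
= 6.39 MPa

6.39 MPa


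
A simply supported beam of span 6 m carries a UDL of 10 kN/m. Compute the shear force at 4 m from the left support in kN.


R_A = w * L / 2 = 10 * 6 / 2 = 30.0 kN
V(x) = R_A - w * x = 30.0 - 10 * 4
= -10.0 kN

-10.0 kN


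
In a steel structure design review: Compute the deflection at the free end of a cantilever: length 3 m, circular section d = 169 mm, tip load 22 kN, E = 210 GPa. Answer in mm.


I = pi * d^4 / 64 = pi * 169^4 / 64 = 40042088.13 mm^4
L = 3000.0 mm, P = 22000.0 N, E = 210000.0 MPa
delta = P * L^3 / (3 * E * I)
= 22000.0 * 3000.0^3 / (3 * 210000.0 * 40042088.13)
= 23.5467 mm

23.5467 mm


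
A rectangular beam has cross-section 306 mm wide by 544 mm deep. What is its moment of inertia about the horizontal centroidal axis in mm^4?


I = b * h^3 / 12
= 306 * 544^3 / 12
= 306 * 160989184 / 12
= 4105224192.0 mm^4

4105224192.0 mm^4


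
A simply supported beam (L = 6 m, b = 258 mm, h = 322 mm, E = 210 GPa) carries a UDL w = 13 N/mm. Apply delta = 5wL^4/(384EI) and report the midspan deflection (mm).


I = 258 * 322^3 / 12 = 717804332.0 mm^4
L = 6000.0 mm, w = 13 N/mm, E = 210000.0 MPa
delta = 5 * w * L^4 / (384 * E * I)
= 5 * 13 * 6000.0^4 / (384 * 210000.0 * 717804332.0)
= 1.4553 mm

1.4553 mm


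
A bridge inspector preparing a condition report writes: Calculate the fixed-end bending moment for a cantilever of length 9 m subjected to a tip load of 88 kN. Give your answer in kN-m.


For a cantilever with a point load at the free end:
M_max = P * L = 88 * 9 = 792 kN-m

792 kN-m


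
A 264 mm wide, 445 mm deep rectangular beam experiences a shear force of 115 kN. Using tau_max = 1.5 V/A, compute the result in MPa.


A = b * h = 264 * 445 = 117480 mm^2
V = 115 kN = 115000.0 N
tau_max = 1.5 * V / A = 1.5 * 115000.0 / 117480
= 1.4683 MPa

1.4683 MPa


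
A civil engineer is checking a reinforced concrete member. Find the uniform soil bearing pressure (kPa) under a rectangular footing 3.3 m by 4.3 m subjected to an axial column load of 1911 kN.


A = 3.3 * 4.3 = 14.19 m^2
q = P / A = 1911 / 14.19
= 134.6723 kPa

134.6723 kPa


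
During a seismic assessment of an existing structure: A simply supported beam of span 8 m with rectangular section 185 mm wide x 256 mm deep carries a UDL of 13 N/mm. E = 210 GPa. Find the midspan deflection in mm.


I = 185 * 256^3 / 12 = 258648746.67 mm^4
L = 8000.0 mm, w = 13 N/mm, E = 210000.0 MPa
delta = 5 * w * L^4 / (384 * E * I)
= 5 * 13 * 8000.0^4 / (384 * 210000.0 * 258648746.67)
= 12.7648 mm

12.7648 mm


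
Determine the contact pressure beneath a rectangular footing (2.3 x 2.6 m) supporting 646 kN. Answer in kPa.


A = 2.3 * 2.6 = 5.98 m^2
q = P / A = 646 / 5.98
= 108.0268 kPa

108.0268 kPa


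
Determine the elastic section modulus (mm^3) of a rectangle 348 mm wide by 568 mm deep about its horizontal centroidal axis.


S = b * h^2 / 6
= 348 * 568^2 / 6
= 348 * 322624 / 6
= 18712192.0 mm^3

18712192.0 mm^3


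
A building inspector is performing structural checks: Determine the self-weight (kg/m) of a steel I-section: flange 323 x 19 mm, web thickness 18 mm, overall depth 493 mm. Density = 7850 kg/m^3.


A_flanges = 2 * 323 * 19 = 12274 mm^2
A_web = (493 - 2 * 19) * 18 = 8190 mm^2
A_total = 12274 + 8190 = 20464 mm^2 = 0.020464 m^2
Weight = rho * A = 7850 * 0.020464 = 160.6424 kg/m

160.6424 kg/m


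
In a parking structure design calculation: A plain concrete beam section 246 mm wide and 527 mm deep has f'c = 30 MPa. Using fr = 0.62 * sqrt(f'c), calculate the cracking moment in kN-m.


fr = 0.62 * sqrt(30) = 0.62 * 5.4772 = 3.3959 MPa
I = 246 * 527^3 / 12 = 3000445251.5 mm^4
y_t = 263.5 mm
M_cr = fr * I / y_t = 3.3959 * 3000445251.5 / 263.5 N-mm
= 38.6685 kN-m

38.6685 kN-m


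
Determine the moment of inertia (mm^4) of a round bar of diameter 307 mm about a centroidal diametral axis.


r = d / 2 = 307 / 2 = 153.5 mm
I = pi * r^4 / 4 = pi * 153.5^4 / 4
= 436037057.88 mm^4

436037057.88 mm^4


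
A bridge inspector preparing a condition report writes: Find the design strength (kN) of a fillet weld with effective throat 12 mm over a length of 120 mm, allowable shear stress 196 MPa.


Strength = throat * length * allowable stress
= 12 * 120 * 196 N
= 282240 N
= 282.24 kN

282.24 kN


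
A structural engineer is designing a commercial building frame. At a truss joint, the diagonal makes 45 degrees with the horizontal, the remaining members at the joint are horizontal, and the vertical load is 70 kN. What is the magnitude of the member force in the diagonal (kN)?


At the joint, only the diagonal has a vertical component, so vertical equilibrium gives:
F * sin(45) = 70
F = 70 / sin(45)
= 70 / 0.707107
= 98.99 kN

98.99 kN


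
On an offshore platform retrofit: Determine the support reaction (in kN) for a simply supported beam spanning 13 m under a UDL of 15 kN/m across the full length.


Total load = w * L = 15 * 13 = 195 kN
By symmetry, each reaction R = total / 2 = 195 / 2 = 97.5 kN

97.5 kN


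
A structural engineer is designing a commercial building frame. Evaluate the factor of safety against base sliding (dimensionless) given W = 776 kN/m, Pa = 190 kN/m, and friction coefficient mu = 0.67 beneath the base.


Resisting force = mu * W = 0.67 * 776 = 519.92 kN/m
FOS = Resisting / Driving = 519.92 / 190
= 2.7364 (dimensionless)

2.7364 (dimensionless)


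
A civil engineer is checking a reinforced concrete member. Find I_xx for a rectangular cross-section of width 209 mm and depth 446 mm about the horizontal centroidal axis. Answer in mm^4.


I = b * h^3 / 12
= 209 * 446^3 / 12
= 209 * 88716536 / 12
= 1545146335.33 mm^4

1545146335.33 mm^4


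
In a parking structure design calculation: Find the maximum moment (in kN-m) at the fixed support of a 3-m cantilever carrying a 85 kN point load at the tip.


For a cantilever with a point load at the free end:
M_max = P * L = 85 * 3 = 255 kN-m

255 kN-m


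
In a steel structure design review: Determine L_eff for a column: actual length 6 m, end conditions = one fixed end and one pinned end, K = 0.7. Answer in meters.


L_eff = K * L
= 0.7 * 6
= 4.2 m

4.2 m


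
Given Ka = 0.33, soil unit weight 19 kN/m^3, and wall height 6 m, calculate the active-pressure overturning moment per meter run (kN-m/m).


Pa = 0.5 * Ka * gamma * H^2
= 0.5 * 0.33 * 19 * 6^2
= 112.86 kN/m
Arm = H / 3 = 6 / 3 = 2.0 m
Mo = Pa * arm = Pa * H / 3 = 112.86 * 6 / 3 = 225.72 kN-m/m

225.72 kN-m/m


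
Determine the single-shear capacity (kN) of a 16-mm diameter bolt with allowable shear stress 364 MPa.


A = pi * d^2 / 4 = pi * 16^2 / 4 = 201.0619 mm^2
V = f_v * A / 1000 = 364 * 201.0619 / 1000
= 73.1865 kN

73.1865 kN


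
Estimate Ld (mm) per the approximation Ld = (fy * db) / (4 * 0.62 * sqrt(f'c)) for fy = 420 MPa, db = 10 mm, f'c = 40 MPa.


Ld = (fy * db) / (4 * 0.62 * sqrt(f'c))
= (420 * 10) / (4 * 0.62 * sqrt(40))
= 4200 / 15.6849
= 267.77 mm

267.77 mm


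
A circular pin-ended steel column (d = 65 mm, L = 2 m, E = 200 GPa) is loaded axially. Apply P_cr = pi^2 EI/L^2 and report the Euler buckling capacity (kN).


I = pi * d^4 / 64 = 876240.51 mm^4
L = 2000.0 mm
P_cr = pi^2 * E * I / L^2
= 9.8696 * 200000.0 * 876240.51 / 2000.0^2
= 432407.36 N = 432.4074 kN

432.4074 kN
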